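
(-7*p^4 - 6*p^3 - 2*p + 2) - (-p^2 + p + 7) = -7*p^4 - 6*p^3 + p^2 - 3*p - 5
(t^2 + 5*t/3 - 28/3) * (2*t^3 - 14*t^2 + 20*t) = 2*t^5 - 32*t^4/3 - 22*t^3 + 164*t^2 - 560*t/3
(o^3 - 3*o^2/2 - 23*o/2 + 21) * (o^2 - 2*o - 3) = o^5 - 7*o^4/2 - 23*o^3/2 + 97*o^2/2 - 15*o/2 - 63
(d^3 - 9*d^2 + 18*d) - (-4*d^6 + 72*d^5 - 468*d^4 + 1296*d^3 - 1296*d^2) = 4*d^6 - 72*d^5 + 468*d^4 - 1295*d^3 + 1287*d^2 + 18*d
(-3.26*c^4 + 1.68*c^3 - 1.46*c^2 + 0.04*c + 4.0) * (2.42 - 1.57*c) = 5.1182*c^5 - 10.5268*c^4 + 6.3578*c^3 - 3.596*c^2 - 6.1832*c + 9.68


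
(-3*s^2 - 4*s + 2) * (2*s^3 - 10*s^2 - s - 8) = -6*s^5 + 22*s^4 + 47*s^3 + 8*s^2 + 30*s - 16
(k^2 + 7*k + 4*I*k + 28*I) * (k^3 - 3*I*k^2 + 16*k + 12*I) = k^5 + 7*k^4 + I*k^4 + 28*k^3 + 7*I*k^3 + 196*k^2 + 76*I*k^2 - 48*k + 532*I*k - 336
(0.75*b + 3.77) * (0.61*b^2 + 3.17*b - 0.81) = 0.4575*b^3 + 4.6772*b^2 + 11.3434*b - 3.0537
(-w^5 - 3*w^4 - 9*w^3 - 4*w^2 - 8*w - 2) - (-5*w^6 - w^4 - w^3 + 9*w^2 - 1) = 5*w^6 - w^5 - 2*w^4 - 8*w^3 - 13*w^2 - 8*w - 1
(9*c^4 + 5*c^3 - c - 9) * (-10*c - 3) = -90*c^5 - 77*c^4 - 15*c^3 + 10*c^2 + 93*c + 27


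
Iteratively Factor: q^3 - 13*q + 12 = (q - 3)*(q^2 + 3*q - 4) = (q - 3)*(q + 4)*(q - 1)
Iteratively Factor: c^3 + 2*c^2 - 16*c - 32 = (c - 4)*(c^2 + 6*c + 8) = (c - 4)*(c + 4)*(c + 2)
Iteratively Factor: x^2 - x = (x)*(x - 1)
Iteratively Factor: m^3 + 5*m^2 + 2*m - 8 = (m + 2)*(m^2 + 3*m - 4) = (m + 2)*(m + 4)*(m - 1)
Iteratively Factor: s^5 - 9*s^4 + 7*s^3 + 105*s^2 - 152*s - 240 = (s - 5)*(s^4 - 4*s^3 - 13*s^2 + 40*s + 48) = (s - 5)*(s - 4)*(s^3 - 13*s - 12) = (s - 5)*(s - 4)*(s + 1)*(s^2 - s - 12) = (s - 5)*(s - 4)^2*(s + 1)*(s + 3)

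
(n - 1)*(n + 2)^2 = n^3 + 3*n^2 - 4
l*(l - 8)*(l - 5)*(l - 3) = l^4 - 16*l^3 + 79*l^2 - 120*l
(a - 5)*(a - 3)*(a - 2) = a^3 - 10*a^2 + 31*a - 30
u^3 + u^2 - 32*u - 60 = (u - 6)*(u + 2)*(u + 5)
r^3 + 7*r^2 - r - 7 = (r - 1)*(r + 1)*(r + 7)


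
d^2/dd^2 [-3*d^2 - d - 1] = -6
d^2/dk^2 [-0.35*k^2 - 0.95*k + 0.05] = -0.700000000000000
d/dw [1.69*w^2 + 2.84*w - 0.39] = 3.38*w + 2.84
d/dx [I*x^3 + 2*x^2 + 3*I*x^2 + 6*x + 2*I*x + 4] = 3*I*x^2 + x*(4 + 6*I) + 6 + 2*I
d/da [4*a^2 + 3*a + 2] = 8*a + 3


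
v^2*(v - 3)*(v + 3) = v^4 - 9*v^2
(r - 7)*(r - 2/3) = r^2 - 23*r/3 + 14/3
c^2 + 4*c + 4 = (c + 2)^2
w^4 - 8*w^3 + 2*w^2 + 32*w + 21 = (w - 7)*(w - 3)*(w + 1)^2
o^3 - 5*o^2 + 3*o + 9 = (o - 3)^2*(o + 1)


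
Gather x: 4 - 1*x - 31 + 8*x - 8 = 7*x - 35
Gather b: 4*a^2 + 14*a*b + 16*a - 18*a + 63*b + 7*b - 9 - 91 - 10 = 4*a^2 - 2*a + b*(14*a + 70) - 110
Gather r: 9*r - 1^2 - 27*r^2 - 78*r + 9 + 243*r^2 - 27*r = 216*r^2 - 96*r + 8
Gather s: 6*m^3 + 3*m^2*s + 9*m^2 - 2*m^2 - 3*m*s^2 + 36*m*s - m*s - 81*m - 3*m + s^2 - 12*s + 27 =6*m^3 + 7*m^2 - 84*m + s^2*(1 - 3*m) + s*(3*m^2 + 35*m - 12) + 27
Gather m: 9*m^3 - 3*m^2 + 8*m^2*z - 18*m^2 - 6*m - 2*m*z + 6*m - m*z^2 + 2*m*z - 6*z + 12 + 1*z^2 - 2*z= 9*m^3 + m^2*(8*z - 21) - m*z^2 + z^2 - 8*z + 12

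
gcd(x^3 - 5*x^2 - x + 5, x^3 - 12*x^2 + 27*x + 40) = x^2 - 4*x - 5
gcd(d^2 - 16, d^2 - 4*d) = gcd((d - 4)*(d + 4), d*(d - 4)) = d - 4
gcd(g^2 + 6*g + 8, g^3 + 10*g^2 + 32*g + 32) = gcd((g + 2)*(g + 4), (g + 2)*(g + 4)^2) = g^2 + 6*g + 8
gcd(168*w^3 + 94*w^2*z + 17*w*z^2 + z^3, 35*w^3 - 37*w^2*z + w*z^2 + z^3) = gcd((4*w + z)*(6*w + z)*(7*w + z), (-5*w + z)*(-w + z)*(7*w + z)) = 7*w + z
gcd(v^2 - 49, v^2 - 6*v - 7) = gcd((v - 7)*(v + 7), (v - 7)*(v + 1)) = v - 7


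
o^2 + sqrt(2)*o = o*(o + sqrt(2))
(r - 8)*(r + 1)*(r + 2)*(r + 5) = r^4 - 47*r^2 - 126*r - 80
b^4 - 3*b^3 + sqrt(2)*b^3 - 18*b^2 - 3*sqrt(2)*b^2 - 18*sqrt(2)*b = b*(b - 6)*(b + 3)*(b + sqrt(2))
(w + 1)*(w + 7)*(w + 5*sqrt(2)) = w^3 + 5*sqrt(2)*w^2 + 8*w^2 + 7*w + 40*sqrt(2)*w + 35*sqrt(2)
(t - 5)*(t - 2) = t^2 - 7*t + 10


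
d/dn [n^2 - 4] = 2*n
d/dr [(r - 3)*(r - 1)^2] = (r - 1)*(3*r - 7)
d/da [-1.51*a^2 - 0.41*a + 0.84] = -3.02*a - 0.41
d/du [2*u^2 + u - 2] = 4*u + 1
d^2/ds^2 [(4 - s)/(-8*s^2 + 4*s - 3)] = 8*(3*(3 - 2*s)*(8*s^2 - 4*s + 3) + 4*(s - 4)*(4*s - 1)^2)/(8*s^2 - 4*s + 3)^3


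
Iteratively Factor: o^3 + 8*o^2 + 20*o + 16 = (o + 2)*(o^2 + 6*o + 8) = (o + 2)^2*(o + 4)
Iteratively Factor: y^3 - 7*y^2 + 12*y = (y - 4)*(y^2 - 3*y) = y*(y - 4)*(y - 3)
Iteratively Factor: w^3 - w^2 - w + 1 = (w + 1)*(w^2 - 2*w + 1) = (w - 1)*(w + 1)*(w - 1)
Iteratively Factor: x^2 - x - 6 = (x - 3)*(x + 2)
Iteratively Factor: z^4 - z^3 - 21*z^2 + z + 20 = (z - 5)*(z^3 + 4*z^2 - z - 4) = (z - 5)*(z + 4)*(z^2 - 1) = (z - 5)*(z - 1)*(z + 4)*(z + 1)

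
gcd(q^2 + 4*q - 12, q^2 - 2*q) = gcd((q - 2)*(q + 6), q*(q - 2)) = q - 2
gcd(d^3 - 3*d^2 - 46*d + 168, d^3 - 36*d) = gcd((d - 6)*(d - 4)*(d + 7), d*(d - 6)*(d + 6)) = d - 6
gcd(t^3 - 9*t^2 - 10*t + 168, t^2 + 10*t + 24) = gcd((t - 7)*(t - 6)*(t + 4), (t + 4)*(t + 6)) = t + 4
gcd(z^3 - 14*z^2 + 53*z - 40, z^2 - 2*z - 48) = z - 8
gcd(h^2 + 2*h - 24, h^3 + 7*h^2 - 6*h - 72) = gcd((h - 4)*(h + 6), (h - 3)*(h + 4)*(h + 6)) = h + 6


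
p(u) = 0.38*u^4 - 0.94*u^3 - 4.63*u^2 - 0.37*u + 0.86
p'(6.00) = 170.87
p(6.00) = 121.40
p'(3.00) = -12.49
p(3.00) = -36.52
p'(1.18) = -12.73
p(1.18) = -6.83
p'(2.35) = -17.98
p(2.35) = -26.19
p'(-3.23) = -51.10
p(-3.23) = 26.79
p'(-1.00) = 4.55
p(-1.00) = -2.08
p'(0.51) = -5.62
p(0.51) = -0.63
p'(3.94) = 12.34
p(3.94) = -38.39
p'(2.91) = -13.74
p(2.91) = -35.34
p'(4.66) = 49.06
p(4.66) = -17.33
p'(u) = 1.52*u^3 - 2.82*u^2 - 9.26*u - 0.37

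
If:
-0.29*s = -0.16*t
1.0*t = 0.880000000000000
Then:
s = 0.49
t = 0.88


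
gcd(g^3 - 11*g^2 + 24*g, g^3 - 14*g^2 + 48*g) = g^2 - 8*g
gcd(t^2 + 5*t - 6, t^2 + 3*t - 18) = t + 6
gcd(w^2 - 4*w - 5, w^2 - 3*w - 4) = w + 1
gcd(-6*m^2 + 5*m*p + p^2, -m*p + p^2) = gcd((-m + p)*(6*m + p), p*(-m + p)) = -m + p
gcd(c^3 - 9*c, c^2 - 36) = 1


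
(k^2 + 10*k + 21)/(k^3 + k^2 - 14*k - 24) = (k + 7)/(k^2 - 2*k - 8)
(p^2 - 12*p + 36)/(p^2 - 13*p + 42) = (p - 6)/(p - 7)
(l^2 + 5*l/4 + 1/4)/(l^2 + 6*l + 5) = (l + 1/4)/(l + 5)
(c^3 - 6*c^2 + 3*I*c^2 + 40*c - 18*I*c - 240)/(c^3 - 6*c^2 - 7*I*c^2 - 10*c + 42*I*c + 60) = (c + 8*I)/(c - 2*I)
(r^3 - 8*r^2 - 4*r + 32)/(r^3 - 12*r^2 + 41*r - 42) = (r^2 - 6*r - 16)/(r^2 - 10*r + 21)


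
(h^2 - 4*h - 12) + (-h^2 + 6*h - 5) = 2*h - 17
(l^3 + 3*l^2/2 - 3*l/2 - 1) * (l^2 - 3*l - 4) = l^5 - 3*l^4/2 - 10*l^3 - 5*l^2/2 + 9*l + 4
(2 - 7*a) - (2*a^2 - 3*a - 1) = -2*a^2 - 4*a + 3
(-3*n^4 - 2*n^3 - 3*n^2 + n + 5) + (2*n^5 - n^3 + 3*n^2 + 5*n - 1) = 2*n^5 - 3*n^4 - 3*n^3 + 6*n + 4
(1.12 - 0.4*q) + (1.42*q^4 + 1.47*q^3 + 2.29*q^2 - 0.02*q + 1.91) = 1.42*q^4 + 1.47*q^3 + 2.29*q^2 - 0.42*q + 3.03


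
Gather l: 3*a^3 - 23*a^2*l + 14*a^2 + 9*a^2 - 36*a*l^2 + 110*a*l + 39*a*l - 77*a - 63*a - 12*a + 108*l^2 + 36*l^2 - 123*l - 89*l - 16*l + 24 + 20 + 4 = 3*a^3 + 23*a^2 - 152*a + l^2*(144 - 36*a) + l*(-23*a^2 + 149*a - 228) + 48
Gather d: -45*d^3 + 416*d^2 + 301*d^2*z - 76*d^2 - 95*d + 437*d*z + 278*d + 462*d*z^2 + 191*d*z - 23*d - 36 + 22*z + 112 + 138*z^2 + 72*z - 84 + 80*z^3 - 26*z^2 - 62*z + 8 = -45*d^3 + d^2*(301*z + 340) + d*(462*z^2 + 628*z + 160) + 80*z^3 + 112*z^2 + 32*z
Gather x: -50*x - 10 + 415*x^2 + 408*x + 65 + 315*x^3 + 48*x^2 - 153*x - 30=315*x^3 + 463*x^2 + 205*x + 25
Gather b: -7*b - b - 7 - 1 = -8*b - 8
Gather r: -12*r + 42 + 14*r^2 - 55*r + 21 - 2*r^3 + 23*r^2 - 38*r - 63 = -2*r^3 + 37*r^2 - 105*r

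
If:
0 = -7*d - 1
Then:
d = -1/7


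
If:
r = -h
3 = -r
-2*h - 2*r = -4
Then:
No Solution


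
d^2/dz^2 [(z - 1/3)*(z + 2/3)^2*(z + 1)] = 12*z^2 + 12*z + 2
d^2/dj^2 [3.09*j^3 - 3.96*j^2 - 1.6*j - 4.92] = 18.54*j - 7.92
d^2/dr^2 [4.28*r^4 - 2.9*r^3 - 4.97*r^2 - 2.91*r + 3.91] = 51.36*r^2 - 17.4*r - 9.94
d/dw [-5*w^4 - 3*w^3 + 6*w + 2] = -20*w^3 - 9*w^2 + 6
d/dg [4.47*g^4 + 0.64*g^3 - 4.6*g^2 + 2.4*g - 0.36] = 17.88*g^3 + 1.92*g^2 - 9.2*g + 2.4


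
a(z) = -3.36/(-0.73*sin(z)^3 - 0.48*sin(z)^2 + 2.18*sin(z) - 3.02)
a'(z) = -3.36*(2.19*sin(z)^2*cos(z) + 0.96*sin(z)*cos(z) - 2.18*cos(z))/(-0.73*sin(z)^3 - 0.48*sin(z)^2 + 2.18*sin(z) - 3.02)^2 = (-7.3584*sin(z)^2 - 3.2256*sin(z) + 7.3248)*cos(z)/(0.73*sin(z)^3 + 0.48*sin(z)^2 - 2.18*sin(z) + 3.02)^2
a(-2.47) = 0.77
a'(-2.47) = -0.26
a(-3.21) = 1.17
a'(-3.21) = -0.85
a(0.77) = 1.70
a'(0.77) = 0.28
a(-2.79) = 0.88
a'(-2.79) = -0.49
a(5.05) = 0.69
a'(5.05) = 0.05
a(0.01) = 1.12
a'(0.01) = 0.81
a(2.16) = 1.72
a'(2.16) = 0.06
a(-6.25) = 1.14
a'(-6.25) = 0.83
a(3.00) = 1.23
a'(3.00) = -0.90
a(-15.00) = 0.76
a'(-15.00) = -0.24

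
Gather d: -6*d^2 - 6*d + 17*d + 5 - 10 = -6*d^2 + 11*d - 5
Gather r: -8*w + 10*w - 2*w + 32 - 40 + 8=0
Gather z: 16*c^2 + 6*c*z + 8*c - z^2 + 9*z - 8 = 16*c^2 + 8*c - z^2 + z*(6*c + 9) - 8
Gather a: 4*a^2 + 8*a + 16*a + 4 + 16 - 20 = 4*a^2 + 24*a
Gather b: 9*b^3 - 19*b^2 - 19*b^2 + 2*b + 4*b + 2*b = 9*b^3 - 38*b^2 + 8*b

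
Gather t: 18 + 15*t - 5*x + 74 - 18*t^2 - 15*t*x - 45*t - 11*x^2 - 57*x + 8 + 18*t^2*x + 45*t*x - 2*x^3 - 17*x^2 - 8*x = t^2*(18*x - 18) + t*(30*x - 30) - 2*x^3 - 28*x^2 - 70*x + 100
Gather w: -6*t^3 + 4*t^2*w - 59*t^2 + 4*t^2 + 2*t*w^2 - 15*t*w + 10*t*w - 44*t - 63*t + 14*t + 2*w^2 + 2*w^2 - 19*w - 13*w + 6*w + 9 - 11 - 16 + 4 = -6*t^3 - 55*t^2 - 93*t + w^2*(2*t + 4) + w*(4*t^2 - 5*t - 26) - 14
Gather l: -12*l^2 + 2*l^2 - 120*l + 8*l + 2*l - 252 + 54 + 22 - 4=-10*l^2 - 110*l - 180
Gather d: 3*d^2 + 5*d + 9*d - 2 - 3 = 3*d^2 + 14*d - 5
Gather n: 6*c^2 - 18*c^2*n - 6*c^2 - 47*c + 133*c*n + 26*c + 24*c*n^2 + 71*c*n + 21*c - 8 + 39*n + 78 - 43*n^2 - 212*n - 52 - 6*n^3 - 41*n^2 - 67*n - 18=-6*n^3 + n^2*(24*c - 84) + n*(-18*c^2 + 204*c - 240)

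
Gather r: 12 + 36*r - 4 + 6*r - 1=42*r + 7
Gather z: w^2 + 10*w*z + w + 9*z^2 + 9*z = w^2 + w + 9*z^2 + z*(10*w + 9)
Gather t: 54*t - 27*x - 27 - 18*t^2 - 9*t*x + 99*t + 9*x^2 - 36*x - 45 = -18*t^2 + t*(153 - 9*x) + 9*x^2 - 63*x - 72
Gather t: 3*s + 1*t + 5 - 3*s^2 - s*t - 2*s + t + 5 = -3*s^2 + s + t*(2 - s) + 10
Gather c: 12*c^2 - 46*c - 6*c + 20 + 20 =12*c^2 - 52*c + 40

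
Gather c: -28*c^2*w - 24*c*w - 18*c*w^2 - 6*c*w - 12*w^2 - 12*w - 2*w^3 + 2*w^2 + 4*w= -28*c^2*w + c*(-18*w^2 - 30*w) - 2*w^3 - 10*w^2 - 8*w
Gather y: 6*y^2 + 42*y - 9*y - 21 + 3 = 6*y^2 + 33*y - 18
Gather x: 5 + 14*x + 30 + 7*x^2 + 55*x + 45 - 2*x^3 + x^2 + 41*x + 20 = -2*x^3 + 8*x^2 + 110*x + 100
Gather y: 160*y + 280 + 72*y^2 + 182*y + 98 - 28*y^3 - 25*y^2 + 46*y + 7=-28*y^3 + 47*y^2 + 388*y + 385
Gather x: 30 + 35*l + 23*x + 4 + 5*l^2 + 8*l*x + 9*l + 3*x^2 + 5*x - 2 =5*l^2 + 44*l + 3*x^2 + x*(8*l + 28) + 32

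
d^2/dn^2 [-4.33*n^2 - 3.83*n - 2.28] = -8.66000000000000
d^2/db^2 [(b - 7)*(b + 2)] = 2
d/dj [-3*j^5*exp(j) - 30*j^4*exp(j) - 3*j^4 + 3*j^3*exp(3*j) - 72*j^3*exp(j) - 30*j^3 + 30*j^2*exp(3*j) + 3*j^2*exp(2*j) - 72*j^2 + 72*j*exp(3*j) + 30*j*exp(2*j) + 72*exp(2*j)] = -3*j^5*exp(j) - 45*j^4*exp(j) + 9*j^3*exp(3*j) - 192*j^3*exp(j) - 12*j^3 + 99*j^2*exp(3*j) + 6*j^2*exp(2*j) - 216*j^2*exp(j) - 90*j^2 + 276*j*exp(3*j) + 66*j*exp(2*j) - 144*j + 72*exp(3*j) + 174*exp(2*j)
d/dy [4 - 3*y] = -3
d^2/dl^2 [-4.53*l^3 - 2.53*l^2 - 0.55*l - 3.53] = -27.18*l - 5.06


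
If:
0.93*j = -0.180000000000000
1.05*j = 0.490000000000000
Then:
No Solution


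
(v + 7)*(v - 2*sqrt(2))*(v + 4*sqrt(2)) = v^3 + 2*sqrt(2)*v^2 + 7*v^2 - 16*v + 14*sqrt(2)*v - 112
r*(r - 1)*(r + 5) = r^3 + 4*r^2 - 5*r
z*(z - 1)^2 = z^3 - 2*z^2 + z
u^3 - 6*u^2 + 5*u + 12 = (u - 4)*(u - 3)*(u + 1)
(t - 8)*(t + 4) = t^2 - 4*t - 32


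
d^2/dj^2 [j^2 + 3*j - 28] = 2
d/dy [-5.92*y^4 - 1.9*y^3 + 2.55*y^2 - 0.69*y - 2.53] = -23.68*y^3 - 5.7*y^2 + 5.1*y - 0.69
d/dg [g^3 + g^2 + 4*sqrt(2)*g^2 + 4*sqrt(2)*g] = 3*g^2 + 2*g + 8*sqrt(2)*g + 4*sqrt(2)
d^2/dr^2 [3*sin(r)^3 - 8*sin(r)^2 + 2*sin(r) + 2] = -27*sin(r)^3 + 32*sin(r)^2 + 16*sin(r) - 16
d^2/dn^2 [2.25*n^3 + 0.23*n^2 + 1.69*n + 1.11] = 13.5*n + 0.46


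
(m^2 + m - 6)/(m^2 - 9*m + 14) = (m + 3)/(m - 7)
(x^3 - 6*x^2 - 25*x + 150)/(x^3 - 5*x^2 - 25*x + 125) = (x - 6)/(x - 5)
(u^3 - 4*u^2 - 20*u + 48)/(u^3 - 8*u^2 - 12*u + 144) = (u - 2)/(u - 6)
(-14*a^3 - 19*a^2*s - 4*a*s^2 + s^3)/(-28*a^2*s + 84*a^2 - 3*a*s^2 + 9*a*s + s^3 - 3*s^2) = (2*a^2 + 3*a*s + s^2)/(4*a*s - 12*a + s^2 - 3*s)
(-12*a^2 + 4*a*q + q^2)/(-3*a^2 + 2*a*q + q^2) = (-12*a^2 + 4*a*q + q^2)/(-3*a^2 + 2*a*q + q^2)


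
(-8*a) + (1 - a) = 1 - 9*a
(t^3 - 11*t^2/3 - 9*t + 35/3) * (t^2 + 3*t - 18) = t^5 - 2*t^4/3 - 38*t^3 + 152*t^2/3 + 197*t - 210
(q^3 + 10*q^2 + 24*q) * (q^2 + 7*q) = q^5 + 17*q^4 + 94*q^3 + 168*q^2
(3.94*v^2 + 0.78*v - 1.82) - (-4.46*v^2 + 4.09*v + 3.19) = 8.4*v^2 - 3.31*v - 5.01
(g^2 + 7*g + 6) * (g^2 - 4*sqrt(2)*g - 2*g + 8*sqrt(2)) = g^4 - 4*sqrt(2)*g^3 + 5*g^3 - 20*sqrt(2)*g^2 - 8*g^2 - 12*g + 32*sqrt(2)*g + 48*sqrt(2)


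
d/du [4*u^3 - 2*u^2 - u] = 12*u^2 - 4*u - 1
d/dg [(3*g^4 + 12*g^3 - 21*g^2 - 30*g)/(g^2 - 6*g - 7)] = 6*(g^3 - 9*g^2 - 21*g + 35)/(g^2 - 14*g + 49)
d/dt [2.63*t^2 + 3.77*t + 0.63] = 5.26*t + 3.77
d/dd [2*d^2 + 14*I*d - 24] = 4*d + 14*I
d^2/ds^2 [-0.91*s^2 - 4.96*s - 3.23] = -1.82000000000000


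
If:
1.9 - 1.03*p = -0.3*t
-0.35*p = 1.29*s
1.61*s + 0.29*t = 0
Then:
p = 3.29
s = -0.89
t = 4.95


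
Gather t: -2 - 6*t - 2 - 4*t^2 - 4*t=-4*t^2 - 10*t - 4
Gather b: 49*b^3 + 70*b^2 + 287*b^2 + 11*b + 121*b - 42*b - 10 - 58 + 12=49*b^3 + 357*b^2 + 90*b - 56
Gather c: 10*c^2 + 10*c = 10*c^2 + 10*c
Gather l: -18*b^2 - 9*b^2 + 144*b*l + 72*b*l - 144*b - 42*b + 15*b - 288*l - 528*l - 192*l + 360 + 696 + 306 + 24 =-27*b^2 - 171*b + l*(216*b - 1008) + 1386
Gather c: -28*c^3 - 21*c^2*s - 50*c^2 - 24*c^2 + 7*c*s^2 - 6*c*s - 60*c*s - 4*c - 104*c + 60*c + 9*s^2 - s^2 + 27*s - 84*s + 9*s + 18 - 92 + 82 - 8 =-28*c^3 + c^2*(-21*s - 74) + c*(7*s^2 - 66*s - 48) + 8*s^2 - 48*s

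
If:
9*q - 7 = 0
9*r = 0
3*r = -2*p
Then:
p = 0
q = 7/9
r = 0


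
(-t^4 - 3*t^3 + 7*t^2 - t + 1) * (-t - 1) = t^5 + 4*t^4 - 4*t^3 - 6*t^2 - 1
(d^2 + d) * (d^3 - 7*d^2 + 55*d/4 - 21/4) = d^5 - 6*d^4 + 27*d^3/4 + 17*d^2/2 - 21*d/4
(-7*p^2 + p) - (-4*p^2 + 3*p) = -3*p^2 - 2*p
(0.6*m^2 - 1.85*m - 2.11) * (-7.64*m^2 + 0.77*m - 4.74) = -4.584*m^4 + 14.596*m^3 + 11.8519*m^2 + 7.1443*m + 10.0014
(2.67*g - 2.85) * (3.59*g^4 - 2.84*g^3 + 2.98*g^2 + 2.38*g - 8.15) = 9.5853*g^5 - 17.8143*g^4 + 16.0506*g^3 - 2.1384*g^2 - 28.5435*g + 23.2275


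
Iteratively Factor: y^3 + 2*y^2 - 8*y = (y - 2)*(y^2 + 4*y) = y*(y - 2)*(y + 4)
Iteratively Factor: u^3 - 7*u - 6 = (u + 1)*(u^2 - u - 6) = (u - 3)*(u + 1)*(u + 2)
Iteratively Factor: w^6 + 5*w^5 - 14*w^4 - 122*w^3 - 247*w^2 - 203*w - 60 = (w + 1)*(w^5 + 4*w^4 - 18*w^3 - 104*w^2 - 143*w - 60) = (w + 1)^2*(w^4 + 3*w^3 - 21*w^2 - 83*w - 60) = (w + 1)^3*(w^3 + 2*w^2 - 23*w - 60) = (w - 5)*(w + 1)^3*(w^2 + 7*w + 12) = (w - 5)*(w + 1)^3*(w + 4)*(w + 3)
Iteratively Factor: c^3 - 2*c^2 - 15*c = (c)*(c^2 - 2*c - 15) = c*(c - 5)*(c + 3)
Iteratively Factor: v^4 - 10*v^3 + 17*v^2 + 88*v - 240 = (v + 3)*(v^3 - 13*v^2 + 56*v - 80) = (v - 4)*(v + 3)*(v^2 - 9*v + 20) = (v - 4)^2*(v + 3)*(v - 5)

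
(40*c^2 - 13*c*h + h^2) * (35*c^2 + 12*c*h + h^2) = 1400*c^4 + 25*c^3*h - 81*c^2*h^2 - c*h^3 + h^4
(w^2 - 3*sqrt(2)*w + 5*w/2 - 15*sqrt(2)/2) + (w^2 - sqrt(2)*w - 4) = 2*w^2 - 4*sqrt(2)*w + 5*w/2 - 15*sqrt(2)/2 - 4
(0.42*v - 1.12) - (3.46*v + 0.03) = -3.04*v - 1.15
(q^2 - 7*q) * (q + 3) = q^3 - 4*q^2 - 21*q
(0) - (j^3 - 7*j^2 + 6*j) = -j^3 + 7*j^2 - 6*j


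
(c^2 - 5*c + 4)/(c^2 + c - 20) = (c - 1)/(c + 5)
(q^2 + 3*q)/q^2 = (q + 3)/q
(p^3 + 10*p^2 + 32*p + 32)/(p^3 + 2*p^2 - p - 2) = (p^2 + 8*p + 16)/(p^2 - 1)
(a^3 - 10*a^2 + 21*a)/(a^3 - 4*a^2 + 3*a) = (a - 7)/(a - 1)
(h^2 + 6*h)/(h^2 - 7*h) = (h + 6)/(h - 7)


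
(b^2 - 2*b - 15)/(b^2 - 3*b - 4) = (-b^2 + 2*b + 15)/(-b^2 + 3*b + 4)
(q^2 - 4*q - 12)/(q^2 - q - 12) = (-q^2 + 4*q + 12)/(-q^2 + q + 12)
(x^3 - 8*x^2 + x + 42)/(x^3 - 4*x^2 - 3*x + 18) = (x - 7)/(x - 3)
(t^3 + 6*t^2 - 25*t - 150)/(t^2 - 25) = t + 6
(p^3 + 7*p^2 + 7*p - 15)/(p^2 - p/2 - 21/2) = 2*(p^2 + 4*p - 5)/(2*p - 7)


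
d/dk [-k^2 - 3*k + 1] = -2*k - 3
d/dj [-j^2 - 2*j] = -2*j - 2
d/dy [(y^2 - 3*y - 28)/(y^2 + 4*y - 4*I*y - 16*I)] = (7 - 4*I)/(y^2 - 8*I*y - 16)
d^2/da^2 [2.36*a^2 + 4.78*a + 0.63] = 4.72000000000000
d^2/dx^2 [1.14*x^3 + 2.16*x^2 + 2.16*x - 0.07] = 6.84*x + 4.32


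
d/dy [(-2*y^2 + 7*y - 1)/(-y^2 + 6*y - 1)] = (-5*y^2 + 2*y - 1)/(y^4 - 12*y^3 + 38*y^2 - 12*y + 1)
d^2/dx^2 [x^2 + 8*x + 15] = 2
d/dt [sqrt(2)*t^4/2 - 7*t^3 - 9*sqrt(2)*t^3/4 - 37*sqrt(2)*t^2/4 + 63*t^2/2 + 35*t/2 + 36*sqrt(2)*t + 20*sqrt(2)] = 2*sqrt(2)*t^3 - 21*t^2 - 27*sqrt(2)*t^2/4 - 37*sqrt(2)*t/2 + 63*t + 35/2 + 36*sqrt(2)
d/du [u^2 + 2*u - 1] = 2*u + 2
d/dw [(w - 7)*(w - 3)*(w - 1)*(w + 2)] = 4*w^3 - 27*w^2 + 18*w + 41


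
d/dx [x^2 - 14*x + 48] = 2*x - 14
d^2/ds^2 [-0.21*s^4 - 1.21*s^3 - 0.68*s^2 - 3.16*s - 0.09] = -2.52*s^2 - 7.26*s - 1.36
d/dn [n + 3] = 1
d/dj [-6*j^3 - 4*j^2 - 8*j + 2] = -18*j^2 - 8*j - 8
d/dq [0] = 0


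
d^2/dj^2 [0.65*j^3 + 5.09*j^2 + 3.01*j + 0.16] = 3.9*j + 10.18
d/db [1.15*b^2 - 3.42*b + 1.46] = 2.3*b - 3.42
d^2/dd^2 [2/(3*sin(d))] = 2*(cos(d)^2 + 1)/(3*sin(d)^3)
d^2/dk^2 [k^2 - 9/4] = 2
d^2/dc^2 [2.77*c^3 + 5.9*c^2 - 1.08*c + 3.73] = 16.62*c + 11.8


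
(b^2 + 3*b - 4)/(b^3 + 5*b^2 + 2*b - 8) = 1/(b + 2)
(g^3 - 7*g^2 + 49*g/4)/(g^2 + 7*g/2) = (4*g^2 - 28*g + 49)/(2*(2*g + 7))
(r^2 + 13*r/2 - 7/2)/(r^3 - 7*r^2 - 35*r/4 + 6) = 2*(r + 7)/(2*r^2 - 13*r - 24)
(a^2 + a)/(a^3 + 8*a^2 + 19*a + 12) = a/(a^2 + 7*a + 12)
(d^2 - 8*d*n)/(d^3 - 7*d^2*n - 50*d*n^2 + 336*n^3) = d/(d^2 + d*n - 42*n^2)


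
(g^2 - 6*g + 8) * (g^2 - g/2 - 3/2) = g^4 - 13*g^3/2 + 19*g^2/2 + 5*g - 12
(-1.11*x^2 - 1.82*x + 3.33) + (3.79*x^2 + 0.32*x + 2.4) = 2.68*x^2 - 1.5*x + 5.73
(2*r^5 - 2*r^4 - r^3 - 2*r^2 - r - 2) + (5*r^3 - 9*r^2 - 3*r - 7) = 2*r^5 - 2*r^4 + 4*r^3 - 11*r^2 - 4*r - 9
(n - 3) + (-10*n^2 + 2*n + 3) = -10*n^2 + 3*n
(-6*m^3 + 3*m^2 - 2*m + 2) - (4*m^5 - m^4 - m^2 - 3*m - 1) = -4*m^5 + m^4 - 6*m^3 + 4*m^2 + m + 3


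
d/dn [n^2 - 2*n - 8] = 2*n - 2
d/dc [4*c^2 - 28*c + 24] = 8*c - 28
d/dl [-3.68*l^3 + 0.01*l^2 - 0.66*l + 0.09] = -11.04*l^2 + 0.02*l - 0.66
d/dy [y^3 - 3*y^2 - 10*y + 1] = 3*y^2 - 6*y - 10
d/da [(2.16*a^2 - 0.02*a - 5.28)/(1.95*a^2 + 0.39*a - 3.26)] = (0.8814*a^2 + 6.5088*a + 2.1244)/(3.8025*a^4 + 1.521*a^3 - 12.5619*a^2 - 2.5428*a + 10.6276)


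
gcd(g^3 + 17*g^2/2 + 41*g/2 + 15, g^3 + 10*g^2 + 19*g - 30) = g + 5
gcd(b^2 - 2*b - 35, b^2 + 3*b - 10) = b + 5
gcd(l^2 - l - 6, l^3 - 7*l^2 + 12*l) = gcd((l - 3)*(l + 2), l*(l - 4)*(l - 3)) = l - 3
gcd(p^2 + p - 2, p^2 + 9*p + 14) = p + 2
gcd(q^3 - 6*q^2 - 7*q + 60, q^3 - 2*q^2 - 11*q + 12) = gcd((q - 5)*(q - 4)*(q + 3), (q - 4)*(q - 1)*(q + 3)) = q^2 - q - 12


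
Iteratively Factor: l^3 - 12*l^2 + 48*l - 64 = (l - 4)*(l^2 - 8*l + 16) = (l - 4)^2*(l - 4)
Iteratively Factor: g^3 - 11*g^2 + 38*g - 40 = (g - 2)*(g^2 - 9*g + 20) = (g - 4)*(g - 2)*(g - 5)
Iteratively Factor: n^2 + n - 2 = (n - 1)*(n + 2)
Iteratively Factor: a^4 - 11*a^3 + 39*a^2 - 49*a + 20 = (a - 1)*(a^3 - 10*a^2 + 29*a - 20) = (a - 4)*(a - 1)*(a^2 - 6*a + 5) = (a - 5)*(a - 4)*(a - 1)*(a - 1)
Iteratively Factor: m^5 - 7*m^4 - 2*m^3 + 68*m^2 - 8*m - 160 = (m - 5)*(m^4 - 2*m^3 - 12*m^2 + 8*m + 32) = (m - 5)*(m - 2)*(m^3 - 12*m - 16) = (m - 5)*(m - 2)*(m + 2)*(m^2 - 2*m - 8) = (m - 5)*(m - 2)*(m + 2)^2*(m - 4)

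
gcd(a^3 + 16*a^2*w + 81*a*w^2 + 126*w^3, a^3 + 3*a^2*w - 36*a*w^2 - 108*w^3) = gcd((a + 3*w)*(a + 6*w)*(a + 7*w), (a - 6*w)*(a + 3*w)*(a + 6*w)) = a^2 + 9*a*w + 18*w^2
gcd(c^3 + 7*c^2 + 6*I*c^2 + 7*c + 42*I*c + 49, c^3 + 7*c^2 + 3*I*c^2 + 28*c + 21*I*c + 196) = c^2 + c*(7 + 7*I) + 49*I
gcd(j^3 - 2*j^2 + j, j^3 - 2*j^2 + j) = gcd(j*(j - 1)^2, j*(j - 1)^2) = j^3 - 2*j^2 + j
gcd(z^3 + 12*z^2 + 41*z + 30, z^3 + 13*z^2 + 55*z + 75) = z + 5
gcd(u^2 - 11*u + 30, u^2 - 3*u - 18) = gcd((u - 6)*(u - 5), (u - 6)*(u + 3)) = u - 6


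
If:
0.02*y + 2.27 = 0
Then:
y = -113.50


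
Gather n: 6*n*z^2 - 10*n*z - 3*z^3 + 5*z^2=n*(6*z^2 - 10*z) - 3*z^3 + 5*z^2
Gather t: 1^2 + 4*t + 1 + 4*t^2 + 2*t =4*t^2 + 6*t + 2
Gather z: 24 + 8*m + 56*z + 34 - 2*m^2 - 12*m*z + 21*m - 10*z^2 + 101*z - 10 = -2*m^2 + 29*m - 10*z^2 + z*(157 - 12*m) + 48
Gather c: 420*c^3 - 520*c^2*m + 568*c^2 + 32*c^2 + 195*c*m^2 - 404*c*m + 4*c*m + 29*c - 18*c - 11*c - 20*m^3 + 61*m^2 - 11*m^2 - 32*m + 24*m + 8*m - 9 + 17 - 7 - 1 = 420*c^3 + c^2*(600 - 520*m) + c*(195*m^2 - 400*m) - 20*m^3 + 50*m^2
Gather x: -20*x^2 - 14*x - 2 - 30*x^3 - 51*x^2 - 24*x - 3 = -30*x^3 - 71*x^2 - 38*x - 5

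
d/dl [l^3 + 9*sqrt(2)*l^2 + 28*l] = 3*l^2 + 18*sqrt(2)*l + 28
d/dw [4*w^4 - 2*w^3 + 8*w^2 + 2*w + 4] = 16*w^3 - 6*w^2 + 16*w + 2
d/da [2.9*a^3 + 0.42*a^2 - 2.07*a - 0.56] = 8.7*a^2 + 0.84*a - 2.07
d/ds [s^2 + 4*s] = 2*s + 4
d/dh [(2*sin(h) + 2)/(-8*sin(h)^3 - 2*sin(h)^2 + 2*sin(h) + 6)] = (8*sin(h)^3 + 13*sin(h)^2 + 2*sin(h) + 2)*cos(h)/(4*sin(h)^3 + sin(h)^2 - sin(h) - 3)^2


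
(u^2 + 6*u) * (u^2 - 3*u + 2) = u^4 + 3*u^3 - 16*u^2 + 12*u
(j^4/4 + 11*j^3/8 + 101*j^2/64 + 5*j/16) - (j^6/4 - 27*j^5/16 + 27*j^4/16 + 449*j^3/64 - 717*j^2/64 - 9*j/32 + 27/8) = -j^6/4 + 27*j^5/16 - 23*j^4/16 - 361*j^3/64 + 409*j^2/32 + 19*j/32 - 27/8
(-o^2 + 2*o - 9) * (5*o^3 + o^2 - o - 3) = -5*o^5 + 9*o^4 - 42*o^3 - 8*o^2 + 3*o + 27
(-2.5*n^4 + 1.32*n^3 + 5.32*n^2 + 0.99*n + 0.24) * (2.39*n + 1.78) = -5.975*n^5 - 1.2952*n^4 + 15.0644*n^3 + 11.8357*n^2 + 2.3358*n + 0.4272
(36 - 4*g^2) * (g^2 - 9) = -4*g^4 + 72*g^2 - 324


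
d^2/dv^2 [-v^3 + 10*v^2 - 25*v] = 20 - 6*v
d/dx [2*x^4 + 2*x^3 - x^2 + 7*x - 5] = 8*x^3 + 6*x^2 - 2*x + 7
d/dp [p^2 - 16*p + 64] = 2*p - 16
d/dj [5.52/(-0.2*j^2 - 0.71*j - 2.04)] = (2.208*j + 3.9192)/(0.2*j^2 + 0.71*j + 2.04)^2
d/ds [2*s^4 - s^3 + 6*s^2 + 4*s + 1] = 8*s^3 - 3*s^2 + 12*s + 4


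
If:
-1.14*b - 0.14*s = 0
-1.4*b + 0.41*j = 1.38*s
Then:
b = -0.12280701754386*s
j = 2.94651262302097*s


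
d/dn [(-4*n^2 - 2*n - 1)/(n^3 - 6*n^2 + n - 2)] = (4*n^4 + 4*n^3 - 13*n^2 + 4*n + 5)/(n^6 - 12*n^5 + 38*n^4 - 16*n^3 + 25*n^2 - 4*n + 4)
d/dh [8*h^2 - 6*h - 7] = 16*h - 6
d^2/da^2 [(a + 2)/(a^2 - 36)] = 2*(4*a^2*(a + 2) - (3*a + 2)*(a^2 - 36))/(a^2 - 36)^3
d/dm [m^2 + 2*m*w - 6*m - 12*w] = 2*m + 2*w - 6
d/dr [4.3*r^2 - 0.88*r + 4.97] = 8.6*r - 0.88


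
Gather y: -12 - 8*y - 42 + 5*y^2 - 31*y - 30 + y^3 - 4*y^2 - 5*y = y^3 + y^2 - 44*y - 84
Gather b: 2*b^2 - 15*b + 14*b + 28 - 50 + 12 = 2*b^2 - b - 10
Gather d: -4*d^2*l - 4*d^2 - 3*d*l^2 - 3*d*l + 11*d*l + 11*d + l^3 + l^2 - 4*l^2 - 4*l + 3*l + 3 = d^2*(-4*l - 4) + d*(-3*l^2 + 8*l + 11) + l^3 - 3*l^2 - l + 3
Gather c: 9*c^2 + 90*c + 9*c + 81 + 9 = 9*c^2 + 99*c + 90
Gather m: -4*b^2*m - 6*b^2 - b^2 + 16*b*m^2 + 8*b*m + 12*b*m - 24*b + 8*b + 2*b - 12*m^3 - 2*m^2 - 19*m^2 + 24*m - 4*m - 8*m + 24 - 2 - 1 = -7*b^2 - 14*b - 12*m^3 + m^2*(16*b - 21) + m*(-4*b^2 + 20*b + 12) + 21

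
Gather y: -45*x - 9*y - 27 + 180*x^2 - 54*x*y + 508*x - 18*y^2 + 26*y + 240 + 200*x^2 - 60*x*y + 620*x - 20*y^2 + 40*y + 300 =380*x^2 + 1083*x - 38*y^2 + y*(57 - 114*x) + 513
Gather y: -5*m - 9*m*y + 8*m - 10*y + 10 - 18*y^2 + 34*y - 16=3*m - 18*y^2 + y*(24 - 9*m) - 6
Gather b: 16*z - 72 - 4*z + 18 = 12*z - 54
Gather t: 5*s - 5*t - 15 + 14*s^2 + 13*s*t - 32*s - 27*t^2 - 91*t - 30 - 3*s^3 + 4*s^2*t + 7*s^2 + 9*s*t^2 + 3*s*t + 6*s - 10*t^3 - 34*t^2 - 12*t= -3*s^3 + 21*s^2 - 21*s - 10*t^3 + t^2*(9*s - 61) + t*(4*s^2 + 16*s - 108) - 45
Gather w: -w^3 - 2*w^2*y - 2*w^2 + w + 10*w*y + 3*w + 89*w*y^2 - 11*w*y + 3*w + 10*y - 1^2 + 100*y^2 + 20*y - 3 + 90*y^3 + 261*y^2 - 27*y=-w^3 + w^2*(-2*y - 2) + w*(89*y^2 - y + 7) + 90*y^3 + 361*y^2 + 3*y - 4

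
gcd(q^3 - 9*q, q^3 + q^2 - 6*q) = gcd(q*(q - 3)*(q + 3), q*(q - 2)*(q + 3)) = q^2 + 3*q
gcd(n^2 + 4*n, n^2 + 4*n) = n^2 + 4*n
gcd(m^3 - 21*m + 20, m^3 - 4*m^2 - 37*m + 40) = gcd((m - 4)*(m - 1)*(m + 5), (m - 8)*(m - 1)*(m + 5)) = m^2 + 4*m - 5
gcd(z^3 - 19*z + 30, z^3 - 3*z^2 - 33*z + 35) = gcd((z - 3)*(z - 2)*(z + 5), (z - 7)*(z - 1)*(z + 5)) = z + 5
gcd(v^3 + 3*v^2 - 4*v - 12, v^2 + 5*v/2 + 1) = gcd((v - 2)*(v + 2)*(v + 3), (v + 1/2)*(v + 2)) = v + 2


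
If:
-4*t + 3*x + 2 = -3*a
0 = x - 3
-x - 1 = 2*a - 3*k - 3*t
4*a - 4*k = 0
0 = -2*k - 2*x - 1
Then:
No Solution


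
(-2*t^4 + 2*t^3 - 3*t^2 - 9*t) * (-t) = 2*t^5 - 2*t^4 + 3*t^3 + 9*t^2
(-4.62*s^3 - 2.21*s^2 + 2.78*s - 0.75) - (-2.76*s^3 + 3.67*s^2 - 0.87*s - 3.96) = -1.86*s^3 - 5.88*s^2 + 3.65*s + 3.21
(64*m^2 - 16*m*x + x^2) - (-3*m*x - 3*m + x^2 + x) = 64*m^2 - 13*m*x + 3*m - x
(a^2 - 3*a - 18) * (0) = 0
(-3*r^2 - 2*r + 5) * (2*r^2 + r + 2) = -6*r^4 - 7*r^3 + 2*r^2 + r + 10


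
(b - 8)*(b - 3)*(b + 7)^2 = b^4 + 3*b^3 - 81*b^2 - 203*b + 1176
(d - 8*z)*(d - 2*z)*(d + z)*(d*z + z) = d^4*z - 9*d^3*z^2 + d^3*z + 6*d^2*z^3 - 9*d^2*z^2 + 16*d*z^4 + 6*d*z^3 + 16*z^4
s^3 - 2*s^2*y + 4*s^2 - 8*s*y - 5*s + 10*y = (s - 1)*(s + 5)*(s - 2*y)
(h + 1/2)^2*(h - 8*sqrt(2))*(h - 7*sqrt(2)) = h^4 - 15*sqrt(2)*h^3 + h^3 - 15*sqrt(2)*h^2 + 449*h^2/4 - 15*sqrt(2)*h/4 + 112*h + 28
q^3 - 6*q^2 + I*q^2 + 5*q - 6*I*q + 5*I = (q - 5)*(q - 1)*(q + I)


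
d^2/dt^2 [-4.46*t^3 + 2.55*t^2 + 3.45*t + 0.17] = 5.1 - 26.76*t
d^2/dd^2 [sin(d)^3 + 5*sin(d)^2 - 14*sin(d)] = -9*sin(d)^3 - 20*sin(d)^2 + 20*sin(d) + 10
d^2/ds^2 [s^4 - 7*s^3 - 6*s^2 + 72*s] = 12*s^2 - 42*s - 12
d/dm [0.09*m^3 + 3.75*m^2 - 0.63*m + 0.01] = 0.27*m^2 + 7.5*m - 0.63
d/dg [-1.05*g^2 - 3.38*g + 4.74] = -2.1*g - 3.38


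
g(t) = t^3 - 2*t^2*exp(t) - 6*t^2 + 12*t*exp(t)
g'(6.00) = -4805.15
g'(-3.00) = 61.51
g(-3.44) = -113.79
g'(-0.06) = 11.57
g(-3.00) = -83.69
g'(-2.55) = 48.44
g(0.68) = 11.82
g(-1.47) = -21.19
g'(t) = -2*t^2*exp(t) + 3*t^2 + 8*t*exp(t) - 12*t + 12*exp(t)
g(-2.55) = -59.00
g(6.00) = 0.00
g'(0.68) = 25.83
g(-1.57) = -23.60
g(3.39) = 494.97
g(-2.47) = -55.21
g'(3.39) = 472.48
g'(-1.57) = 25.09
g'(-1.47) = 23.18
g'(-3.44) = 75.52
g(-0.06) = -0.71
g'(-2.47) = 46.25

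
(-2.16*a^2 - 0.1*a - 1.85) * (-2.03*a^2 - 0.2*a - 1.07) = 4.3848*a^4 + 0.635*a^3 + 6.0867*a^2 + 0.477*a + 1.9795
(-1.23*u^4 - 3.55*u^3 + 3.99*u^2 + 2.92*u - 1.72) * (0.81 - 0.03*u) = 0.0369*u^5 - 0.8898*u^4 - 2.9952*u^3 + 3.1443*u^2 + 2.4168*u - 1.3932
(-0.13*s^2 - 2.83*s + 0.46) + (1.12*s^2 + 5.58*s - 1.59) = 0.99*s^2 + 2.75*s - 1.13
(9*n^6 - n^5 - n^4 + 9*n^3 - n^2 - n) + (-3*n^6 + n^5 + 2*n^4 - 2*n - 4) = 6*n^6 + n^4 + 9*n^3 - n^2 - 3*n - 4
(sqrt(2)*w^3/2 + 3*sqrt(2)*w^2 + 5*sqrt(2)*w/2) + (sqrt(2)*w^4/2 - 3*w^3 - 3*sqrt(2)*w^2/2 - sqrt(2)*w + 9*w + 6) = sqrt(2)*w^4/2 - 3*w^3 + sqrt(2)*w^3/2 + 3*sqrt(2)*w^2/2 + 3*sqrt(2)*w/2 + 9*w + 6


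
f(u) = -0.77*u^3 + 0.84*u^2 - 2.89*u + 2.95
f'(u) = -2.31*u^2 + 1.68*u - 2.89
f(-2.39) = 25.17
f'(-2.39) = -20.10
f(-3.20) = 46.03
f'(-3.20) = -31.92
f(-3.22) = 46.67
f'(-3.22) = -32.25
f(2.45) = -10.41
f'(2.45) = -12.64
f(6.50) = -191.81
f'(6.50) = -89.57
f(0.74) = 0.96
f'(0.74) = -2.91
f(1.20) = -0.64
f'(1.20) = -4.20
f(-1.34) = 10.18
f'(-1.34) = -9.29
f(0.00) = 2.95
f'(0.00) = -2.89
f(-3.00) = 39.97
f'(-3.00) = -28.72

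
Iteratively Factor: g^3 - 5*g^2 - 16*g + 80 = (g + 4)*(g^2 - 9*g + 20) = (g - 4)*(g + 4)*(g - 5)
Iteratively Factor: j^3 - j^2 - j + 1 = (j - 1)*(j^2 - 1) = (j - 1)^2*(j + 1)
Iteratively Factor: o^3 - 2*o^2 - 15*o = (o - 5)*(o^2 + 3*o) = o*(o - 5)*(o + 3)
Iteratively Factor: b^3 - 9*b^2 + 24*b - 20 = (b - 5)*(b^2 - 4*b + 4) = (b - 5)*(b - 2)*(b - 2)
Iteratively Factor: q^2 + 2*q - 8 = (q + 4)*(q - 2)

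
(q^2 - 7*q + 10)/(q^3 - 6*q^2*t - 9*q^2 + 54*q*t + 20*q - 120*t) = (q - 2)/(q^2 - 6*q*t - 4*q + 24*t)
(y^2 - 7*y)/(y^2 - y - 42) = y/(y + 6)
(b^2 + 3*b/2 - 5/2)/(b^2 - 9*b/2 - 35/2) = (b - 1)/(b - 7)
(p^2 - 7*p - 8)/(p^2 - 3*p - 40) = (p + 1)/(p + 5)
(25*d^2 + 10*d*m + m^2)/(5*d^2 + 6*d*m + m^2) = (5*d + m)/(d + m)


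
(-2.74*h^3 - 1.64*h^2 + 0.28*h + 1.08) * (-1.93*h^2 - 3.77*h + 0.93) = 5.2882*h^5 + 13.495*h^4 + 3.0942*h^3 - 4.6652*h^2 - 3.8112*h + 1.0044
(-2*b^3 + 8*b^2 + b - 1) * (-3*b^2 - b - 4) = 6*b^5 - 22*b^4 - 3*b^3 - 30*b^2 - 3*b + 4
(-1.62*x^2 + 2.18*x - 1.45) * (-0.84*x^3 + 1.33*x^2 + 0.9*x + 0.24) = 1.3608*x^5 - 3.9858*x^4 + 2.6594*x^3 - 0.3553*x^2 - 0.7818*x - 0.348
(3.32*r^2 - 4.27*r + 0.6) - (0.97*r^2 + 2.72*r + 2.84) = 2.35*r^2 - 6.99*r - 2.24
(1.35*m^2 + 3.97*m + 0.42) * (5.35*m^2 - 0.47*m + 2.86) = 7.2225*m^4 + 20.605*m^3 + 4.2421*m^2 + 11.1568*m + 1.2012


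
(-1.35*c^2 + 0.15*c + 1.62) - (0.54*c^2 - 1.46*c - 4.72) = -1.89*c^2 + 1.61*c + 6.34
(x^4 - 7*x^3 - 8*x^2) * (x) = x^5 - 7*x^4 - 8*x^3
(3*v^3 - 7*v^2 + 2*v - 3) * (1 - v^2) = -3*v^5 + 7*v^4 + v^3 - 4*v^2 + 2*v - 3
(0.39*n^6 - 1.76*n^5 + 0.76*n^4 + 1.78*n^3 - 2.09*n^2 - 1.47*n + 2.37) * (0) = 0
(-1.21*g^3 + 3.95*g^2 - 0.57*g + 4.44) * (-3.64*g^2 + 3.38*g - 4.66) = 4.4044*g^5 - 18.4678*g^4 + 21.0644*g^3 - 36.4952*g^2 + 17.6634*g - 20.6904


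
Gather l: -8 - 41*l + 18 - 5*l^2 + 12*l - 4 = -5*l^2 - 29*l + 6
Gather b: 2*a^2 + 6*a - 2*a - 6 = 2*a^2 + 4*a - 6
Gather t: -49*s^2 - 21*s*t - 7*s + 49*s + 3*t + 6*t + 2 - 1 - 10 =-49*s^2 + 42*s + t*(9 - 21*s) - 9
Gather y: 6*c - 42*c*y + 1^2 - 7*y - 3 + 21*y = 6*c + y*(14 - 42*c) - 2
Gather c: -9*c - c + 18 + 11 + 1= 30 - 10*c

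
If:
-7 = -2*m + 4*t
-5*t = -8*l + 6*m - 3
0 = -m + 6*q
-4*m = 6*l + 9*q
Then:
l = -517/760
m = 141/190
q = 47/380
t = -131/95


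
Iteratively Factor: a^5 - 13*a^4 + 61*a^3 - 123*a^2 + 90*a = (a - 3)*(a^4 - 10*a^3 + 31*a^2 - 30*a) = (a - 5)*(a - 3)*(a^3 - 5*a^2 + 6*a) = (a - 5)*(a - 3)*(a - 2)*(a^2 - 3*a) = (a - 5)*(a - 3)^2*(a - 2)*(a)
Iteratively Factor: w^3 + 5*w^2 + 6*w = (w)*(w^2 + 5*w + 6) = w*(w + 3)*(w + 2)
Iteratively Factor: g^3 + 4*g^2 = (g + 4)*(g^2) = g*(g + 4)*(g)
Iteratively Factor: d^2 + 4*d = (d + 4)*(d)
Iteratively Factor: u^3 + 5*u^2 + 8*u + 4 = (u + 1)*(u^2 + 4*u + 4) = (u + 1)*(u + 2)*(u + 2)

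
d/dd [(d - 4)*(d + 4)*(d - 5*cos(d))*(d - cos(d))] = 6*d^3*sin(d) + 4*d^3 - 5*d^2*sin(2*d) - 18*d^2*cos(d) - 96*d*sin(d) + 10*d*cos(d)^2 - 32*d + 80*sin(2*d) + 96*cos(d)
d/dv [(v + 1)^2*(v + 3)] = (v + 1)*(3*v + 7)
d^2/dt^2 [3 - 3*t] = 0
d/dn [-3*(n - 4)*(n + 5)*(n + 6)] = -9*n^2 - 42*n + 42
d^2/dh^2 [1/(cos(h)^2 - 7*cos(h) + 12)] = (-4*sin(h)^4 + 3*sin(h)^2 - 441*cos(h)/4 + 21*cos(3*h)/4 + 75)/((cos(h) - 4)^3*(cos(h) - 3)^3)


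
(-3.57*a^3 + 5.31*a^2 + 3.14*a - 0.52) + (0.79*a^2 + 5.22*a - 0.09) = -3.57*a^3 + 6.1*a^2 + 8.36*a - 0.61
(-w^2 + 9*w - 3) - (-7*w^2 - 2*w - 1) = 6*w^2 + 11*w - 2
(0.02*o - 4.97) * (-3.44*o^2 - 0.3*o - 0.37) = -0.0688*o^3 + 17.0908*o^2 + 1.4836*o + 1.8389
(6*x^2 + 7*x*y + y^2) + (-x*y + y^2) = 6*x^2 + 6*x*y + 2*y^2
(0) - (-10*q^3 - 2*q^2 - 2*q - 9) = 10*q^3 + 2*q^2 + 2*q + 9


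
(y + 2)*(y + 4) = y^2 + 6*y + 8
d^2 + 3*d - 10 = (d - 2)*(d + 5)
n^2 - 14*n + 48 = (n - 8)*(n - 6)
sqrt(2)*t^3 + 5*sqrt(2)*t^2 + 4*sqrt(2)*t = t*(t + 4)*(sqrt(2)*t + sqrt(2))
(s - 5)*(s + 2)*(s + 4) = s^3 + s^2 - 22*s - 40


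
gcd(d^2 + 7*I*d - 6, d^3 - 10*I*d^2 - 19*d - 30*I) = d + I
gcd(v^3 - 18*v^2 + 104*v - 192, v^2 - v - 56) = v - 8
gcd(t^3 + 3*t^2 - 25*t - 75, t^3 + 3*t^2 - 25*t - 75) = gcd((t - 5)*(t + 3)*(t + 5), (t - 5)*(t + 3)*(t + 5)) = t^3 + 3*t^2 - 25*t - 75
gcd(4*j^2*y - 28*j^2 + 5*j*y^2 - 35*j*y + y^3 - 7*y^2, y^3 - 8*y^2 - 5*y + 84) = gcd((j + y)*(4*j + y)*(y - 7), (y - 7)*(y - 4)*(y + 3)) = y - 7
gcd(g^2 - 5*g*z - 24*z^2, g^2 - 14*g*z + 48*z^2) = -g + 8*z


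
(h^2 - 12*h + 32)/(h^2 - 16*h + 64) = (h - 4)/(h - 8)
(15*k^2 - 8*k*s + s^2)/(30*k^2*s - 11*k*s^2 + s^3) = (-3*k + s)/(s*(-6*k + s))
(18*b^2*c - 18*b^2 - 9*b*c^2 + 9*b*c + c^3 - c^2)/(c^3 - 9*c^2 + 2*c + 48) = (18*b^2*c - 18*b^2 - 9*b*c^2 + 9*b*c + c^3 - c^2)/(c^3 - 9*c^2 + 2*c + 48)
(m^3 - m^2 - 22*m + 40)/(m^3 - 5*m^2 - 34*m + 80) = (m - 4)/(m - 8)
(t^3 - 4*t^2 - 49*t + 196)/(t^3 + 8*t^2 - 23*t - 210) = (t^2 - 11*t + 28)/(t^2 + t - 30)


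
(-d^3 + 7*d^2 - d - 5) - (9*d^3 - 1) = -10*d^3 + 7*d^2 - d - 4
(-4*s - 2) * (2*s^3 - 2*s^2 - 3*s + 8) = -8*s^4 + 4*s^3 + 16*s^2 - 26*s - 16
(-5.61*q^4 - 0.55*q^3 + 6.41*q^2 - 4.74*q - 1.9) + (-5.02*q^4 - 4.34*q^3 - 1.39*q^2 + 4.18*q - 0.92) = -10.63*q^4 - 4.89*q^3 + 5.02*q^2 - 0.56*q - 2.82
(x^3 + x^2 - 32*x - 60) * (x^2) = x^5 + x^4 - 32*x^3 - 60*x^2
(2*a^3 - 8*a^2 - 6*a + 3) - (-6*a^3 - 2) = 8*a^3 - 8*a^2 - 6*a + 5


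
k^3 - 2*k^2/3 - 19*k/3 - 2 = (k - 3)*(k + 1/3)*(k + 2)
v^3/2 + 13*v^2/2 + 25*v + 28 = (v/2 + 1)*(v + 4)*(v + 7)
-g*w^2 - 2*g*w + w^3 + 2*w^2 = w*(-g + w)*(w + 2)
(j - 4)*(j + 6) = j^2 + 2*j - 24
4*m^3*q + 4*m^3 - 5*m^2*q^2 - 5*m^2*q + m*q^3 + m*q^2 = (-4*m + q)*(-m + q)*(m*q + m)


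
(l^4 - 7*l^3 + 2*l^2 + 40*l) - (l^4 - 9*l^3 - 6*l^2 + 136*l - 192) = 2*l^3 + 8*l^2 - 96*l + 192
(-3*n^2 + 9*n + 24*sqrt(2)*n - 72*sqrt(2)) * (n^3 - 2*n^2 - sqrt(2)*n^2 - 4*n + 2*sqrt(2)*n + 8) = -3*n^5 + 15*n^4 + 27*sqrt(2)*n^4 - 135*sqrt(2)*n^3 - 54*n^3 + 66*sqrt(2)*n^2 + 180*n^2 - 216*n + 480*sqrt(2)*n - 576*sqrt(2)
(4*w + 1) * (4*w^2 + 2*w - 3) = 16*w^3 + 12*w^2 - 10*w - 3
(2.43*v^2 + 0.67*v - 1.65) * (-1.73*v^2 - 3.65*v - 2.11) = -4.2039*v^4 - 10.0286*v^3 - 4.7183*v^2 + 4.6088*v + 3.4815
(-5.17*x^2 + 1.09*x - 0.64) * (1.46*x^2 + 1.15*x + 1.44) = -7.5482*x^4 - 4.3541*x^3 - 7.1257*x^2 + 0.8336*x - 0.9216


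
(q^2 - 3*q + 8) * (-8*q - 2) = -8*q^3 + 22*q^2 - 58*q - 16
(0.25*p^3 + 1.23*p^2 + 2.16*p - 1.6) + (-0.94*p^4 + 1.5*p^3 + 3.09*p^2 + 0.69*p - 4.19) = -0.94*p^4 + 1.75*p^3 + 4.32*p^2 + 2.85*p - 5.79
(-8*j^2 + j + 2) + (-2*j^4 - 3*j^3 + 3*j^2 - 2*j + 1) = -2*j^4 - 3*j^3 - 5*j^2 - j + 3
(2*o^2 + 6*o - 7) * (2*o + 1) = 4*o^3 + 14*o^2 - 8*o - 7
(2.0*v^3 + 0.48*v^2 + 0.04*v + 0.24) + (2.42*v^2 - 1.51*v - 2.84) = 2.0*v^3 + 2.9*v^2 - 1.47*v - 2.6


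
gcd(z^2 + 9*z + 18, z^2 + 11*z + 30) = z + 6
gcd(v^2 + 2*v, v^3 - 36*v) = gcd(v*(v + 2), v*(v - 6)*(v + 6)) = v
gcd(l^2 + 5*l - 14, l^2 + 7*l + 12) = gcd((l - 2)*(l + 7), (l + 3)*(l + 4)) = 1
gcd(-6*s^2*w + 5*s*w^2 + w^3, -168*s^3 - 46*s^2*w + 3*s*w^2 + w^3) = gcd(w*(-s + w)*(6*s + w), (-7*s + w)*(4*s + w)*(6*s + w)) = 6*s + w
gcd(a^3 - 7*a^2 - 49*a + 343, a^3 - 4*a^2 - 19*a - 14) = a - 7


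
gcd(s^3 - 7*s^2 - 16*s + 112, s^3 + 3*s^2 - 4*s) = s + 4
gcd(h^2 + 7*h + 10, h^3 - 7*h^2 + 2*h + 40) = h + 2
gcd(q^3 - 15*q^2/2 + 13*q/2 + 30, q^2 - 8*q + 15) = q - 5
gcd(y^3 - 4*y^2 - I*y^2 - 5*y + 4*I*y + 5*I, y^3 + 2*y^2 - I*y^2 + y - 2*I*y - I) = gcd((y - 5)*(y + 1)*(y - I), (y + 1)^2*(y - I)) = y^2 + y*(1 - I) - I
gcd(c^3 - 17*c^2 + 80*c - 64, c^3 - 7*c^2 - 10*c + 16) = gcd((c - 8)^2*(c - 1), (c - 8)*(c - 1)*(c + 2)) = c^2 - 9*c + 8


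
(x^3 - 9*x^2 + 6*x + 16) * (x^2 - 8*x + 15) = x^5 - 17*x^4 + 93*x^3 - 167*x^2 - 38*x + 240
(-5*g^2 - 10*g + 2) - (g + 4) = -5*g^2 - 11*g - 2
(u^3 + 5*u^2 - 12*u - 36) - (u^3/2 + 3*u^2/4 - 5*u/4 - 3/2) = u^3/2 + 17*u^2/4 - 43*u/4 - 69/2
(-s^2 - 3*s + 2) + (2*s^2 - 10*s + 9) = s^2 - 13*s + 11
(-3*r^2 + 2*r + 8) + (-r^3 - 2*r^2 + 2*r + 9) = -r^3 - 5*r^2 + 4*r + 17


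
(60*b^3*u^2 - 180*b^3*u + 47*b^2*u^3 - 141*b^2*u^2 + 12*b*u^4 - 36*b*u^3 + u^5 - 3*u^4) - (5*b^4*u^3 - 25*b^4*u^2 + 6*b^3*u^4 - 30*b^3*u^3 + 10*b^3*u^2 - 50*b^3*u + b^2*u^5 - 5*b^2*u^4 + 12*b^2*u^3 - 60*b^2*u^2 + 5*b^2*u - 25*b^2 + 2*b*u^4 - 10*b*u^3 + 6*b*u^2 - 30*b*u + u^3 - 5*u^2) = -5*b^4*u^3 + 25*b^4*u^2 - 6*b^3*u^4 + 30*b^3*u^3 + 50*b^3*u^2 - 130*b^3*u - b^2*u^5 + 5*b^2*u^4 + 35*b^2*u^3 - 81*b^2*u^2 - 5*b^2*u + 25*b^2 + 10*b*u^4 - 26*b*u^3 - 6*b*u^2 + 30*b*u + u^5 - 3*u^4 - u^3 + 5*u^2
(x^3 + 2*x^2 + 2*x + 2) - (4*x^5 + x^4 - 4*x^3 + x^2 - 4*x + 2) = -4*x^5 - x^4 + 5*x^3 + x^2 + 6*x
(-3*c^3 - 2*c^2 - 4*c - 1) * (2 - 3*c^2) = 9*c^5 + 6*c^4 + 6*c^3 - c^2 - 8*c - 2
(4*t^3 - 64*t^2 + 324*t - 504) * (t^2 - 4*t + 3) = 4*t^5 - 80*t^4 + 592*t^3 - 1992*t^2 + 2988*t - 1512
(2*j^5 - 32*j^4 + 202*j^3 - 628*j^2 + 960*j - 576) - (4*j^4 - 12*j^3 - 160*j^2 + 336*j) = 2*j^5 - 36*j^4 + 214*j^3 - 468*j^2 + 624*j - 576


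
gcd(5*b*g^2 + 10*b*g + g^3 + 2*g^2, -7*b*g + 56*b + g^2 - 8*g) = 1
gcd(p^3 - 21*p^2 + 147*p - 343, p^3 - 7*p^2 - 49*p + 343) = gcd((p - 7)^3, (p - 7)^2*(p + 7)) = p^2 - 14*p + 49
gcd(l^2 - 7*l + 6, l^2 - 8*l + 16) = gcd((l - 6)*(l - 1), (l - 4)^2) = 1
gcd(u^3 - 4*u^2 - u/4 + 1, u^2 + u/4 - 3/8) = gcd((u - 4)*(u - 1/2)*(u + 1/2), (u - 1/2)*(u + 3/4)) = u - 1/2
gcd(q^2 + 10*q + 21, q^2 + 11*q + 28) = q + 7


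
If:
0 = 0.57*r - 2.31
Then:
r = 4.05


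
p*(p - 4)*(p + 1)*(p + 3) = p^4 - 13*p^2 - 12*p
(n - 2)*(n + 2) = n^2 - 4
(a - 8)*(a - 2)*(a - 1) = a^3 - 11*a^2 + 26*a - 16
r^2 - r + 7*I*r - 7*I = (r - 1)*(r + 7*I)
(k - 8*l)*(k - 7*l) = k^2 - 15*k*l + 56*l^2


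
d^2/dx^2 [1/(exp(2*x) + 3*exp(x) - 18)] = (2*(2*exp(x) + 3)^2*exp(x) - (4*exp(x) + 3)*(exp(2*x) + 3*exp(x) - 18))*exp(x)/(exp(2*x) + 3*exp(x) - 18)^3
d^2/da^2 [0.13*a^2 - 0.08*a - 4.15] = 0.260000000000000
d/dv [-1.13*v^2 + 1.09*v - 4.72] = 1.09 - 2.26*v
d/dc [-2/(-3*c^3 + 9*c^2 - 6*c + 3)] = 2*(-3*c^2 + 6*c - 2)/(3*(c^3 - 3*c^2 + 2*c - 1)^2)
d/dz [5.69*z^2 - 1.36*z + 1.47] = 11.38*z - 1.36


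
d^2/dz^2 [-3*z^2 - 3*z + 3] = -6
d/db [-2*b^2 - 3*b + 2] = -4*b - 3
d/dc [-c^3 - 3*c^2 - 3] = 3*c*(-c - 2)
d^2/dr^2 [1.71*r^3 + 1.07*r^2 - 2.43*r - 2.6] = 10.26*r + 2.14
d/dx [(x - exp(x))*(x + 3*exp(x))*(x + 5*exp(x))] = 7*x^2*exp(x) + 3*x^2 + 14*x*exp(2*x) + 14*x*exp(x) - 45*exp(3*x) + 7*exp(2*x)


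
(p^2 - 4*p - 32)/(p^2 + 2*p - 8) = (p - 8)/(p - 2)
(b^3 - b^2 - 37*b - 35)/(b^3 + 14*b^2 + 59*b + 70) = (b^2 - 6*b - 7)/(b^2 + 9*b + 14)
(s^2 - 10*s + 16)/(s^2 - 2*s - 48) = (s - 2)/(s + 6)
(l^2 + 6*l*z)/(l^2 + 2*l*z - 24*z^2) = l/(l - 4*z)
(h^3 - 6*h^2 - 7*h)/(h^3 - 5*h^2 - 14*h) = (h + 1)/(h + 2)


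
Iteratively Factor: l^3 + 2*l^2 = (l + 2)*(l^2) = l*(l + 2)*(l)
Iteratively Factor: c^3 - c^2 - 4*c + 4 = (c - 2)*(c^2 + c - 2) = (c - 2)*(c + 2)*(c - 1)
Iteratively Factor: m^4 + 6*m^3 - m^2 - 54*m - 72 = (m + 3)*(m^3 + 3*m^2 - 10*m - 24) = (m + 3)*(m + 4)*(m^2 - m - 6) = (m + 2)*(m + 3)*(m + 4)*(m - 3)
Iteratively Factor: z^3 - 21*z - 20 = (z + 4)*(z^2 - 4*z - 5) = (z + 1)*(z + 4)*(z - 5)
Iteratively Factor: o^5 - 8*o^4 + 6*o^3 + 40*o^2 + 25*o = (o + 1)*(o^4 - 9*o^3 + 15*o^2 + 25*o) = (o + 1)^2*(o^3 - 10*o^2 + 25*o) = o*(o + 1)^2*(o^2 - 10*o + 25) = o*(o - 5)*(o + 1)^2*(o - 5)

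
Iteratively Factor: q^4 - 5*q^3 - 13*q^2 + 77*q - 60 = (q + 4)*(q^3 - 9*q^2 + 23*q - 15) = (q - 1)*(q + 4)*(q^2 - 8*q + 15) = (q - 5)*(q - 1)*(q + 4)*(q - 3)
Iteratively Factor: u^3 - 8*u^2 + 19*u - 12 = (u - 4)*(u^2 - 4*u + 3) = (u - 4)*(u - 1)*(u - 3)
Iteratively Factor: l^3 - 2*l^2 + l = (l - 1)*(l^2 - l) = l*(l - 1)*(l - 1)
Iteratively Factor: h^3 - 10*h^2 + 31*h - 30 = (h - 3)*(h^2 - 7*h + 10) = (h - 5)*(h - 3)*(h - 2)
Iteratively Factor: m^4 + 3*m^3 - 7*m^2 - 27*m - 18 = (m + 2)*(m^3 + m^2 - 9*m - 9) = (m + 2)*(m + 3)*(m^2 - 2*m - 3) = (m - 3)*(m + 2)*(m + 3)*(m + 1)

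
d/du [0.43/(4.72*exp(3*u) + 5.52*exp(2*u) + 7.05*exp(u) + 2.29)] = (-6.0888*exp(2*u) - 4.7472*exp(u) - 3.0315)*exp(u)/(4.72*exp(3*u) + 5.52*exp(2*u) + 7.05*exp(u) + 2.29)^2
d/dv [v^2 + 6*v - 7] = 2*v + 6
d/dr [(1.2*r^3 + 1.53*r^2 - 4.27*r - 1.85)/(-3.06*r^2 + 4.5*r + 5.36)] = (-3.672*r^4 + 10.8*r^3 + 13.1148*r^2 + 5.0796*r - 14.5622)/(9.3636*r^4 - 27.54*r^3 - 12.5532*r^2 + 48.24*r + 28.7296)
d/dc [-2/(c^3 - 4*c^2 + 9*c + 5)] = 2*(3*c^2 - 8*c + 9)/(c^3 - 4*c^2 + 9*c + 5)^2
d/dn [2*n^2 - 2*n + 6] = 4*n - 2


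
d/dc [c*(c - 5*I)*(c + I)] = 3*c^2 - 8*I*c + 5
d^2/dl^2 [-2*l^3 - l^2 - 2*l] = -12*l - 2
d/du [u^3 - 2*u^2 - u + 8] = 3*u^2 - 4*u - 1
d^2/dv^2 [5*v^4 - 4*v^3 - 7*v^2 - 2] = 60*v^2 - 24*v - 14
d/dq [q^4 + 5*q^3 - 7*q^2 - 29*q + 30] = 4*q^3 + 15*q^2 - 14*q - 29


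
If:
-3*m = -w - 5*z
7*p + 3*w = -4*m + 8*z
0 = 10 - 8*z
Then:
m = w/3 + 25/12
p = 5/21 - 13*w/21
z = 5/4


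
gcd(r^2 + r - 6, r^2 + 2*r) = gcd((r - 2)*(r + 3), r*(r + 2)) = 1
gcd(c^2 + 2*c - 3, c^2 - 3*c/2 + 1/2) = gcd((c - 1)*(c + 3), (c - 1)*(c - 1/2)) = c - 1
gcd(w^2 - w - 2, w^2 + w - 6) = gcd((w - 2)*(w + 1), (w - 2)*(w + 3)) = w - 2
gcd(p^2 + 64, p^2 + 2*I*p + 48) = p + 8*I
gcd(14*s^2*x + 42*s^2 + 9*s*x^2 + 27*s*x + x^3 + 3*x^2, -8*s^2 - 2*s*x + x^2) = 2*s + x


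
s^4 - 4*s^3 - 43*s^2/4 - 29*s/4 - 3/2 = (s - 6)*(s + 1/2)^2*(s + 1)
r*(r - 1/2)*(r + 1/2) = r^3 - r/4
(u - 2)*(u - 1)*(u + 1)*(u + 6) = u^4 + 4*u^3 - 13*u^2 - 4*u + 12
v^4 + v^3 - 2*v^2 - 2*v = v*(v + 1)*(v - sqrt(2))*(v + sqrt(2))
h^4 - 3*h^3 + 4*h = h*(h - 2)^2*(h + 1)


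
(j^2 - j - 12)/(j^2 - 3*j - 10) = (-j^2 + j + 12)/(-j^2 + 3*j + 10)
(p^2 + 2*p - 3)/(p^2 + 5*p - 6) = (p + 3)/(p + 6)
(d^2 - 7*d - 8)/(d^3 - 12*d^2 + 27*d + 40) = 1/(d - 5)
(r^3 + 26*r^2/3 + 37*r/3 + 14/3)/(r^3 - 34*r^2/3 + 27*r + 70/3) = (r^2 + 8*r + 7)/(r^2 - 12*r + 35)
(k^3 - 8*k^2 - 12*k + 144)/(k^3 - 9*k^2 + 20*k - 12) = (k^2 - 2*k - 24)/(k^2 - 3*k + 2)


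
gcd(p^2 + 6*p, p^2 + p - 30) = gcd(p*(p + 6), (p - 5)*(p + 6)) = p + 6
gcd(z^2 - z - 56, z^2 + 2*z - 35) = z + 7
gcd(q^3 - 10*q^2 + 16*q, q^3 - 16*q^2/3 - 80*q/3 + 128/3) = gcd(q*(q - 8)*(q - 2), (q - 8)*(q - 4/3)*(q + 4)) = q - 8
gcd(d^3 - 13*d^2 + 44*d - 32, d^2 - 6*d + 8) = d - 4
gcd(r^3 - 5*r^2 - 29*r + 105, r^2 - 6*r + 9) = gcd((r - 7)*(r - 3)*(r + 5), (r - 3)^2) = r - 3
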